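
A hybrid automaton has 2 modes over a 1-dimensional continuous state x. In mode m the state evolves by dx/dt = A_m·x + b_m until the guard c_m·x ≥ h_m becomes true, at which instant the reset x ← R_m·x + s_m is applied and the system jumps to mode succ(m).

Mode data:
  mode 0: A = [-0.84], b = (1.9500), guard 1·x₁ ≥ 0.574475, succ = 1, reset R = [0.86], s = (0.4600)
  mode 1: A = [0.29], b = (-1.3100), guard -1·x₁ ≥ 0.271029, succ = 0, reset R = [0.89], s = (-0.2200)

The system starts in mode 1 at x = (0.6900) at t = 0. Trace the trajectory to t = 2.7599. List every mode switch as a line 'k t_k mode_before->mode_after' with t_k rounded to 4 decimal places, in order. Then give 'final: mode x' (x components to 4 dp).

1 0.7725 1->0
2 1.3267 0->1
3 2.3457 1->0
final: 0 0.3565

Mode 1: guard c·x = 0.2710 hit at Δt = 0.7725 (t = 0.7725), x⁻ = (-0.2710) → reset → x⁺ = (-0.4612), jump to mode 0
Mode 0: guard c·x = 0.5745 hit at Δt = 0.5542 (t = 1.3267), x⁻ = (0.5745) → reset → x⁺ = (0.9540), jump to mode 1
Mode 1: guard c·x = 0.2710 hit at Δt = 1.0190 (t = 2.3457), x⁻ = (-0.2710) → reset → x⁺ = (-0.4612), jump to mode 0
Mode 0: flow for 0.4142 to horizon, guard not reached → x = (0.3565)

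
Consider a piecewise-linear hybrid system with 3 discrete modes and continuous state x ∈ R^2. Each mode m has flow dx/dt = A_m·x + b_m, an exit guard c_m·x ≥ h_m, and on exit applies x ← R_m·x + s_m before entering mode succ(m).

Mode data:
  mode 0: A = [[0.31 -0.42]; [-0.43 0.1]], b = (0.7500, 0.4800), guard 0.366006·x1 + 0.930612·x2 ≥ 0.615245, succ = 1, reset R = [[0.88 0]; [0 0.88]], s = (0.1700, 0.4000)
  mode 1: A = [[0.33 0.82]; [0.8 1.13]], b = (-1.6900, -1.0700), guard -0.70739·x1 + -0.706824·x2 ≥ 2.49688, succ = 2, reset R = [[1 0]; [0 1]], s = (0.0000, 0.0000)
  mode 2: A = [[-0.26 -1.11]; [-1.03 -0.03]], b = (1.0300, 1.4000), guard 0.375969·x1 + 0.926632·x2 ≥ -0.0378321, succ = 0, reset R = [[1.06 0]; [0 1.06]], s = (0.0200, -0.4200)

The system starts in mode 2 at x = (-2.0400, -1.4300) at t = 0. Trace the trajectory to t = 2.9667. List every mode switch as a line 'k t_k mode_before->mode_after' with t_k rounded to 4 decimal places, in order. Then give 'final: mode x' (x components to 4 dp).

Mode 2: guard c·x = -0.0378 hit at Δt = 0.6223 (t = 0.6223), x⁻ = (-0.8400, 0.3000) → reset → x⁺ = (-0.8704, -0.1020), jump to mode 0
Mode 0: guard c·x = 0.6152 hit at Δt = 1.1784 (t = 1.8007), x⁻ = (-0.3904, 0.8146) → reset → x⁺ = (-0.1735, 1.1169), jump to mode 1
Mode 1: flow for 1.1660 to horizon, guard not reached → x = (-1.5582, 0.3674)

1 0.6223 2->0
2 1.8007 0->1
final: 1 -1.5582 0.3674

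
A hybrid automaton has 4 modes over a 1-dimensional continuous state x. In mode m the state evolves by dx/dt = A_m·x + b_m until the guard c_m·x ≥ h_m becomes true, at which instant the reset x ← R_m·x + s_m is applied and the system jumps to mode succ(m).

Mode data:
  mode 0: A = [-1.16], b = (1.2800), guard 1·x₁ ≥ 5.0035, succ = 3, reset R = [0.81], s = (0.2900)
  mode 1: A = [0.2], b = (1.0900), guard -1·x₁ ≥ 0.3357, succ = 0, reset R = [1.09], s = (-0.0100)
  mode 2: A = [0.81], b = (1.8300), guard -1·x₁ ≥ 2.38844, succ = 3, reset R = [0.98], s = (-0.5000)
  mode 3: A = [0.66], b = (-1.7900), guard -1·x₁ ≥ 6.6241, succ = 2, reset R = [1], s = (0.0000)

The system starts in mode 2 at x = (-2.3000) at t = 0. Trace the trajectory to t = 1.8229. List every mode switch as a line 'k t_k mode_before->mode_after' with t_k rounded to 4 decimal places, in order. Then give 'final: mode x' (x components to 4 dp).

1 1.4247 2->3
final: 3 -4.5099

Mode 2: guard c·x = 2.3884 hit at Δt = 1.4247 (t = 1.4247), x⁻ = (-2.3884) → reset → x⁺ = (-2.8407), jump to mode 3
Mode 3: flow for 0.3982 to horizon, guard not reached → x = (-4.5099)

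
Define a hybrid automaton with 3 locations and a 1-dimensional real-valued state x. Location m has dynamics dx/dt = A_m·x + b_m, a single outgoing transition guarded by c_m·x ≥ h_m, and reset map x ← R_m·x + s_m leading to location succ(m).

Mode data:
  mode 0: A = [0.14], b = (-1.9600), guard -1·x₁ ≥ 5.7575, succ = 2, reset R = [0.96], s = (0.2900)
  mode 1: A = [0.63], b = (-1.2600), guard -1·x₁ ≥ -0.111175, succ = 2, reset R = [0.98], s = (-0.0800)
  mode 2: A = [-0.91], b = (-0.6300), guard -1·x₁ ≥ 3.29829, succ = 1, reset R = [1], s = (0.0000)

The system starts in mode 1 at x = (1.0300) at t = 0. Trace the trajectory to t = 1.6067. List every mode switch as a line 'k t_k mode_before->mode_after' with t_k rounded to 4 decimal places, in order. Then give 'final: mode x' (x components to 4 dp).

Mode 1: guard c·x = -0.1112 hit at Δt = 1.0578 (t = 1.0578), x⁻ = (0.1112) → reset → x⁺ = (0.0290), jump to mode 2
Mode 2: flow for 0.5489 to horizon, guard not reached → x = (-0.2546)

1 1.0578 1->2
final: 2 -0.2546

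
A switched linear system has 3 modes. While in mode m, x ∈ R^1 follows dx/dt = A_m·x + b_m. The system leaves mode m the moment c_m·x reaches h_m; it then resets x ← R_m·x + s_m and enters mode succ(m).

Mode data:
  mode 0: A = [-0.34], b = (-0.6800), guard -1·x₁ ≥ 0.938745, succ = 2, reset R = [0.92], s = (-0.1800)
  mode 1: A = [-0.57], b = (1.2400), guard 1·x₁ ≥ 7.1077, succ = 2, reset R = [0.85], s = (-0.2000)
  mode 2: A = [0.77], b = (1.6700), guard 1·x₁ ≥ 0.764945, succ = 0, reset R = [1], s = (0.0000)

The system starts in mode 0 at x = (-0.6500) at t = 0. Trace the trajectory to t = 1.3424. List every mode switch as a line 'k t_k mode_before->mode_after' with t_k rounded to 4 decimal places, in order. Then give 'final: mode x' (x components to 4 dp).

1 0.7078 0->2
final: 2 -0.3347

Mode 0: guard c·x = 0.9387 hit at Δt = 0.7078 (t = 0.7078), x⁻ = (-0.9387) → reset → x⁺ = (-1.0436), jump to mode 2
Mode 2: flow for 0.6346 to horizon, guard not reached → x = (-0.3347)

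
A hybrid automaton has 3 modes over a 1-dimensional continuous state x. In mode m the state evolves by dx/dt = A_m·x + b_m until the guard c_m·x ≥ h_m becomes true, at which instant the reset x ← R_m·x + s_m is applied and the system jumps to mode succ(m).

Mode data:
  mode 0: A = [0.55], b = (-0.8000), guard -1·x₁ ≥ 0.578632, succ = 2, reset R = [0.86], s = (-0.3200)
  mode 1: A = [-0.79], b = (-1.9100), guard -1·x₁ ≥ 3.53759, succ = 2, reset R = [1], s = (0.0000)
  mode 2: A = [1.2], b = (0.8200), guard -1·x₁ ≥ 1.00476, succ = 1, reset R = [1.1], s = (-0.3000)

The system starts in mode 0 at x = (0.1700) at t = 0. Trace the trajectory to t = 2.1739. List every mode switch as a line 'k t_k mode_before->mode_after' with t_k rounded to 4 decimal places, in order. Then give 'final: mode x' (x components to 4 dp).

Mode 0: guard c·x = 0.5786 hit at Δt = 0.8349 (t = 0.8349), x⁻ = (-0.5786) → reset → x⁺ = (-0.8176), jump to mode 2
Mode 2: guard c·x = 1.0048 hit at Δt = 0.7273 (t = 1.5622), x⁻ = (-1.0048) → reset → x⁺ = (-1.4052), jump to mode 1
Mode 1: flow for 0.6117 to horizon, guard not reached → x = (-1.7932)

1 0.8349 0->2
2 1.5622 2->1
final: 1 -1.7932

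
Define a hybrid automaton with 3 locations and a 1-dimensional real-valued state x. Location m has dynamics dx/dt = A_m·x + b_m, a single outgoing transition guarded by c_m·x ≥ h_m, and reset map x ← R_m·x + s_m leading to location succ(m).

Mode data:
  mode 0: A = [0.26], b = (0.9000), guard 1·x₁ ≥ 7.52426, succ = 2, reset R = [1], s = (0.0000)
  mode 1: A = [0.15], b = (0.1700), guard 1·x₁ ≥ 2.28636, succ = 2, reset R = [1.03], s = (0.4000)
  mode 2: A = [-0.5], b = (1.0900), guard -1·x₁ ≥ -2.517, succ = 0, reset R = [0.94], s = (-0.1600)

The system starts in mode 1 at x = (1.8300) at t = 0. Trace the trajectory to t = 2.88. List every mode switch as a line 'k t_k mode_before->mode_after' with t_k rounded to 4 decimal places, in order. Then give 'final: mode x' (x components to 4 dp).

1 0.9549 1->2
2 2.0233 2->0
final: 0 3.6200

Mode 1: guard c·x = 2.2864 hit at Δt = 0.9549 (t = 0.9549), x⁻ = (2.2864) → reset → x⁺ = (2.7550), jump to mode 2
Mode 2: guard c·x = -2.5170 hit at Δt = 1.0684 (t = 2.0233), x⁻ = (2.5170) → reset → x⁺ = (2.2060), jump to mode 0
Mode 0: flow for 0.8567 to horizon, guard not reached → x = (3.6200)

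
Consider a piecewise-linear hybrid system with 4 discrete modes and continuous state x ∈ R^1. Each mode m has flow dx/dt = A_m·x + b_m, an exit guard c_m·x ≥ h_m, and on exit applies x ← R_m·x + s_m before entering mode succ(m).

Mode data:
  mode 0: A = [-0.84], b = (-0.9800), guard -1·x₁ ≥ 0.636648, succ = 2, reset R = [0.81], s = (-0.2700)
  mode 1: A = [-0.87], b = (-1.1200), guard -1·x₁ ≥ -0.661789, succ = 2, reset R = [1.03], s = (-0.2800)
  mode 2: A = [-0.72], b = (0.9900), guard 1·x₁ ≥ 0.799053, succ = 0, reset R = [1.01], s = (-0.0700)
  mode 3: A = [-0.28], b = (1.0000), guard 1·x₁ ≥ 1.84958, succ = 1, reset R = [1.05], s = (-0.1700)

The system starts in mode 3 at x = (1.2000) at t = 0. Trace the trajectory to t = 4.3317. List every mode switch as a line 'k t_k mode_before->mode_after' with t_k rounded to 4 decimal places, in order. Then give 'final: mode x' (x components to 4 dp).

Mode 3: guard c·x = 1.8496 hit at Δt = 1.1432 (t = 1.1432), x⁻ = (1.8496) → reset → x⁺ = (1.7721), jump to mode 1
Mode 1: guard c·x = -0.6618 hit at Δt = 0.5182 (t = 1.6614), x⁻ = (0.6618) → reset → x⁺ = (0.4016), jump to mode 2
Mode 2: guard c·x = 0.7991 hit at Δt = 0.7288 (t = 2.3902), x⁻ = (0.7991) → reset → x⁺ = (0.7370), jump to mode 0
Mode 0: guard c·x = 0.6366 hit at Δt = 1.5222 (t = 3.9124), x⁻ = (-0.6366) → reset → x⁺ = (-0.7857), jump to mode 2
Mode 2: flow for 0.4193 to horizon, guard not reached → x = (-0.2226)

1 1.1432 3->1
2 1.6614 1->2
3 2.3902 2->0
4 3.9124 0->2
final: 2 -0.2226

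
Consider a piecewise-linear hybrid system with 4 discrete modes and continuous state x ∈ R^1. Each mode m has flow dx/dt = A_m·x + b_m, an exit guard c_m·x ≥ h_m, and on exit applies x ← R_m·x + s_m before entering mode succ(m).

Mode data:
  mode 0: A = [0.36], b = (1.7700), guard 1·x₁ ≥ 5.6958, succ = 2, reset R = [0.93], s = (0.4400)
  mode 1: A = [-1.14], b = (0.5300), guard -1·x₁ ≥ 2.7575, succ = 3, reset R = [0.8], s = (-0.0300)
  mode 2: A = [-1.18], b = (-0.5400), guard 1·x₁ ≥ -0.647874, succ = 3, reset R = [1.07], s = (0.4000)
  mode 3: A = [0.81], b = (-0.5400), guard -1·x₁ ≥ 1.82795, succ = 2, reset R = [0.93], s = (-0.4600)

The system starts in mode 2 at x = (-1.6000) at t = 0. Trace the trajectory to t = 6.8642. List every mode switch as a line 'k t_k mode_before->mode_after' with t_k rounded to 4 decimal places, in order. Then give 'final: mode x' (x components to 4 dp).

Mode 2: guard c·x = -0.6479 hit at Δt = 1.5191 (t = 1.5191), x⁻ = (-0.6479) → reset → x⁺ = (-0.2932), jump to mode 3
Mode 3: guard c·x = 1.8279 hit at Δt = 1.1791 (t = 2.6982), x⁻ = (-1.8279) → reset → x⁺ = (-2.1600), jump to mode 2
Mode 2: guard c·x = -0.6479 hit at Δt = 1.8572 (t = 4.5554), x⁻ = (-0.6479) → reset → x⁺ = (-0.2932), jump to mode 3
Mode 3: guard c·x = 1.8279 hit at Δt = 1.1791 (t = 5.7345), x⁻ = (-1.8279) → reset → x⁺ = (-2.1600), jump to mode 2
Mode 2: flow for 1.1297 to horizon, guard not reached → x = (-0.9065)

1 1.5191 2->3
2 2.6982 3->2
3 4.5554 2->3
4 5.7345 3->2
final: 2 -0.9065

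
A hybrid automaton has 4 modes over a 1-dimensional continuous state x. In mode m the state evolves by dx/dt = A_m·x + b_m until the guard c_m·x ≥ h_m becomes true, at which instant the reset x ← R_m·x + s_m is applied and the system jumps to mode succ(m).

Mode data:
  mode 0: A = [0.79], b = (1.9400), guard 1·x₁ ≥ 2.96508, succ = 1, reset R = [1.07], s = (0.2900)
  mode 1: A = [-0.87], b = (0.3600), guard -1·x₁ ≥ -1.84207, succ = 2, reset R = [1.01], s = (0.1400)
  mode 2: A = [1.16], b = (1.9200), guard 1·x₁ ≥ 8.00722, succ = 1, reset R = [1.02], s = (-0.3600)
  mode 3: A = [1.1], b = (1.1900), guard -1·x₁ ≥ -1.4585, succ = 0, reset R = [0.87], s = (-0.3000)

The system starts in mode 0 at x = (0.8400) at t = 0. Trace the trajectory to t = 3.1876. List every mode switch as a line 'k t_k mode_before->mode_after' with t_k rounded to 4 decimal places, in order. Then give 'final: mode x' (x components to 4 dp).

Mode 0: guard c·x = 2.9651 hit at Δt = 0.6299 (t = 0.6299), x⁻ = (2.9651) → reset → x⁺ = (3.4626), jump to mode 1
Mode 1: guard c·x = -1.8421 hit at Δt = 0.8716 (t = 1.5015), x⁻ = (1.8421) → reset → x⁺ = (2.0005), jump to mode 2
Mode 2: guard c·x = 8.0072 hit at Δt = 0.8379 (t = 2.3394), x⁻ = (8.0072) → reset → x⁺ = (7.8074), jump to mode 1
Mode 1: flow for 0.8482 to horizon, guard not reached → x = (3.9487)

1 0.6299 0->1
2 1.5015 1->2
3 2.3394 2->1
final: 1 3.9487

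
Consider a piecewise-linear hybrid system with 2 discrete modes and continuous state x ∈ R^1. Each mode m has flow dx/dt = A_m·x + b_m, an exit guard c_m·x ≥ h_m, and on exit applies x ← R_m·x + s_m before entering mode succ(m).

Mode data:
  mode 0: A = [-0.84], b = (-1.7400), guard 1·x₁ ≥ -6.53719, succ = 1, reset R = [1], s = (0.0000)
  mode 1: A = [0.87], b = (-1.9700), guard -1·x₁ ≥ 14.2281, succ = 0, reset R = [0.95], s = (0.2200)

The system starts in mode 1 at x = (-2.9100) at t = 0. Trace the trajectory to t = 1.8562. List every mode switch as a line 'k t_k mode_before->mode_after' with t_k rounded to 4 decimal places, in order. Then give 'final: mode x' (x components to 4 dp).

1 1.3324 1->0
final: 0 -9.3010

Mode 1: guard c·x = 14.2281 hit at Δt = 1.3324 (t = 1.3324), x⁻ = (-14.2281) → reset → x⁺ = (-13.2967), jump to mode 0
Mode 0: flow for 0.5238 to horizon, guard not reached → x = (-9.3010)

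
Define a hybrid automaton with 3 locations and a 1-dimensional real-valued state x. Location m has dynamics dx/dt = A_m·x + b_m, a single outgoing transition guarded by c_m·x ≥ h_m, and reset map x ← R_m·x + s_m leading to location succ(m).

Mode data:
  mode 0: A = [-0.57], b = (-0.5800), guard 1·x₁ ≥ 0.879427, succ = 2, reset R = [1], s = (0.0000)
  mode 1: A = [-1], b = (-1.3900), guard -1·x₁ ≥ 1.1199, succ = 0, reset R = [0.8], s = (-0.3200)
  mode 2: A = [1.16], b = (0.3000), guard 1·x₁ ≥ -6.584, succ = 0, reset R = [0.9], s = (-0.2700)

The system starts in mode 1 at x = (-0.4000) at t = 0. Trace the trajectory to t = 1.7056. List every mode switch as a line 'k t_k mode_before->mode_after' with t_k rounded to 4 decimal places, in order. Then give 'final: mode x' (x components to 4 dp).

1 1.2989 1->0
final: 0 -1.1749

Mode 1: guard c·x = 1.1199 hit at Δt = 1.2989 (t = 1.2989), x⁻ = (-1.1199) → reset → x⁺ = (-1.2159), jump to mode 0
Mode 0: flow for 0.4067 to horizon, guard not reached → x = (-1.1749)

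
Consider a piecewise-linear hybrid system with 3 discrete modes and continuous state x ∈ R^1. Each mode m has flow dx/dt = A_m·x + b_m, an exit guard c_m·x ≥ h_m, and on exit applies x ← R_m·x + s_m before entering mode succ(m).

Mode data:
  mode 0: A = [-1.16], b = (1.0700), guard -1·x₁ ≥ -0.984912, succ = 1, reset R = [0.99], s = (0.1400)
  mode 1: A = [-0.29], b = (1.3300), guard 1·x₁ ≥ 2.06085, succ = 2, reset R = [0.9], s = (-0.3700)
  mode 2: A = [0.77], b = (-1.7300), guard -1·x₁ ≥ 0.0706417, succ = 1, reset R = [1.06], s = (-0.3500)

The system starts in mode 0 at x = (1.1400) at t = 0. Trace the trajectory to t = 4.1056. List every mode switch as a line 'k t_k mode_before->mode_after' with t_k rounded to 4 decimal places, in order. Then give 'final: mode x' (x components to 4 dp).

Mode 0: guard c·x = -0.9849 hit at Δt = 1.0754 (t = 1.0754), x⁻ = (0.9849) → reset → x⁺ = (1.1151), jump to mode 1
Mode 1: guard c·x = 2.0608 hit at Δt = 1.0969 (t = 2.1723), x⁻ = (2.0608) → reset → x⁺ = (1.4848), jump to mode 2
Mode 2: guard c·x = 0.0706 hit at Δt = 1.4445 (t = 3.6168), x⁻ = (-0.0706) → reset → x⁺ = (-0.4249), jump to mode 1
Mode 1: flow for 0.4888 to horizon, guard not reached → x = (0.2374)

1 1.0754 0->1
2 2.1723 1->2
3 3.6168 2->1
final: 1 0.2374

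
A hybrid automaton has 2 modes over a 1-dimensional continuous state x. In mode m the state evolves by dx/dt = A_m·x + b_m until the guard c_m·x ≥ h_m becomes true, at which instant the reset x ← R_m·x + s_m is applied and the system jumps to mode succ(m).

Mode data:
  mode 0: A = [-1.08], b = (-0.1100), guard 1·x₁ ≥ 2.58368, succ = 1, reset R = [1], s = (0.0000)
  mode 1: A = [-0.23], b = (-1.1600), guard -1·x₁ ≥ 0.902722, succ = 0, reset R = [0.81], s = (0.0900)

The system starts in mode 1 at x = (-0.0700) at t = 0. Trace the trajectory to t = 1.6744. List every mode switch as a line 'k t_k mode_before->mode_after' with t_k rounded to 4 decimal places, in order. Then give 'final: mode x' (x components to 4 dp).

Mode 1: guard c·x = 0.9027 hit at Δt = 0.7967 (t = 0.7967), x⁻ = (-0.9027) → reset → x⁺ = (-0.6412), jump to mode 0
Mode 0: flow for 0.8777 to horizon, guard not reached → x = (-0.3109)

1 0.7967 1->0
final: 0 -0.3109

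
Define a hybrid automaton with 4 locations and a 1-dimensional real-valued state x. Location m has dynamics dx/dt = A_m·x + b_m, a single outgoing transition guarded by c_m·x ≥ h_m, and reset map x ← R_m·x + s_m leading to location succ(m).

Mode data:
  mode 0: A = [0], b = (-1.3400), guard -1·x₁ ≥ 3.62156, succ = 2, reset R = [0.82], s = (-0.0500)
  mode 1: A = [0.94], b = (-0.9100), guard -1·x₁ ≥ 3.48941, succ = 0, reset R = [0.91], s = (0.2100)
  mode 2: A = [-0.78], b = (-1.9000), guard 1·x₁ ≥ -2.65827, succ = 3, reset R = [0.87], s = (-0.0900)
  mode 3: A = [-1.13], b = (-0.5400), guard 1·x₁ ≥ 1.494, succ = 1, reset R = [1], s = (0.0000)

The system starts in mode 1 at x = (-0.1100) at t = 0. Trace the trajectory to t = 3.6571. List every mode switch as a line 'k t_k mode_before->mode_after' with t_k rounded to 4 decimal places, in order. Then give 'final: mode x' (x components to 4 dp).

1 1.5100 1->0
2 1.9997 0->2
3 3.2371 2->3
final: 3 -1.6754

Mode 1: guard c·x = 3.4894 hit at Δt = 1.5100 (t = 1.5100), x⁻ = (-3.4894) → reset → x⁺ = (-2.9654), jump to mode 0
Mode 0: guard c·x = 3.6216 hit at Δt = 0.4897 (t = 1.9997), x⁻ = (-3.6216) → reset → x⁺ = (-3.0197), jump to mode 2
Mode 2: guard c·x = -2.6583 hit at Δt = 1.2374 (t = 3.2371), x⁻ = (-2.6583) → reset → x⁺ = (-2.4027), jump to mode 3
Mode 3: flow for 0.4200 to horizon, guard not reached → x = (-1.6754)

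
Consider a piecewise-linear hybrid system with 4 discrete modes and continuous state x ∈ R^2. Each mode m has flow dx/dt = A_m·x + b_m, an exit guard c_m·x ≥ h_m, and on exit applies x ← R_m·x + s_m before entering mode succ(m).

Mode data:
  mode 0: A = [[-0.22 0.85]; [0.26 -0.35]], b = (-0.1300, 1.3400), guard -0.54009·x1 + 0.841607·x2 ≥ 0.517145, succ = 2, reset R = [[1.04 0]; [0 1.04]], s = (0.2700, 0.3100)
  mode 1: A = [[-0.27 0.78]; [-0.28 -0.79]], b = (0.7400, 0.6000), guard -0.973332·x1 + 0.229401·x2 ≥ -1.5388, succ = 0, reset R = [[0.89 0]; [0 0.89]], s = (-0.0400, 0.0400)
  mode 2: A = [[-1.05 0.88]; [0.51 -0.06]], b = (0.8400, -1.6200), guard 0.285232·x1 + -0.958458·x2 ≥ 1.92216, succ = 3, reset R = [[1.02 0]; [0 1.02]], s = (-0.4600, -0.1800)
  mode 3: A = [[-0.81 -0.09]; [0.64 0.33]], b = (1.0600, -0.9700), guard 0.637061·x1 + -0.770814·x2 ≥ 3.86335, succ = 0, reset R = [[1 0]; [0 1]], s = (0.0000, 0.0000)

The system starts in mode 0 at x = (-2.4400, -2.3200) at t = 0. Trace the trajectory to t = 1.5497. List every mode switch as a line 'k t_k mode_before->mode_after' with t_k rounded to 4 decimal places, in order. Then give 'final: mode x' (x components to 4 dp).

Mode 0: guard c·x = 0.5171 hit at Δt = 0.7103 (t = 0.7103), x⁻ = (-3.2000, -1.4391) → reset → x⁺ = (-3.0580, -1.1867), jump to mode 2
Mode 2: guard c·x = 1.9222 hit at Δt = 0.5235 (t = 1.2338), x⁻ = (-2.1368, -2.6414) → reset → x⁺ = (-2.6396, -2.8742), jump to mode 3
Mode 3: flow for 0.3159 to horizon, guard not reached → x = (-1.6616, -3.9692)

1 0.7103 0->2
2 1.2338 2->3
final: 3 -1.6616 -3.9692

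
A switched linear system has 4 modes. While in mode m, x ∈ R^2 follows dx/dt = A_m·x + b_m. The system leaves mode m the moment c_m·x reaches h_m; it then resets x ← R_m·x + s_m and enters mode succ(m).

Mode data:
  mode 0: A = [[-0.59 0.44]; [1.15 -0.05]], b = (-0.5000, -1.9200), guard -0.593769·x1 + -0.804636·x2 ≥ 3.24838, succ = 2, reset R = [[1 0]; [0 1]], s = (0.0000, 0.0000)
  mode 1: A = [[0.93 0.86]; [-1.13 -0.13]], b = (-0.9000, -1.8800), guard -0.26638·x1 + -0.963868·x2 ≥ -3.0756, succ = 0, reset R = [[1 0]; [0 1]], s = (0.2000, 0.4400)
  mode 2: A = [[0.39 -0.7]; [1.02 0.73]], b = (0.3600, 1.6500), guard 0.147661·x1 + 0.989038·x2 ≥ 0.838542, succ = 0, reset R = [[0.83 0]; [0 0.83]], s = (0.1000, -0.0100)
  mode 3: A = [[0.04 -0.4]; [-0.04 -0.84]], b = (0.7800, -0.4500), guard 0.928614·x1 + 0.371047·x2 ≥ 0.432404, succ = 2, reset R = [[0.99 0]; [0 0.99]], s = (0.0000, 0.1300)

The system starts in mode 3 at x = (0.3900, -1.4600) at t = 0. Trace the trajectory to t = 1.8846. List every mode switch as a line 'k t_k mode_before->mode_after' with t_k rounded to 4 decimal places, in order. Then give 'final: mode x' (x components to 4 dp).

1 0.4151 3->2
2 1.0196 2->0
final: 0 0.5728 -0.1946

Mode 3: guard c·x = 0.4324 hit at Δt = 0.4151 (t = 0.4151), x⁻ = (0.9441, -1.1975) → reset → x⁺ = (0.9347, -1.0555), jump to mode 2
Mode 2: guard c·x = 0.8385 hit at Δt = 0.6045 (t = 1.0196), x⁻ = (1.5962, 0.6095) → reset → x⁺ = (1.4248, 0.4959), jump to mode 0
Mode 0: flow for 0.8650 to horizon, guard not reached → x = (0.5728, -0.1946)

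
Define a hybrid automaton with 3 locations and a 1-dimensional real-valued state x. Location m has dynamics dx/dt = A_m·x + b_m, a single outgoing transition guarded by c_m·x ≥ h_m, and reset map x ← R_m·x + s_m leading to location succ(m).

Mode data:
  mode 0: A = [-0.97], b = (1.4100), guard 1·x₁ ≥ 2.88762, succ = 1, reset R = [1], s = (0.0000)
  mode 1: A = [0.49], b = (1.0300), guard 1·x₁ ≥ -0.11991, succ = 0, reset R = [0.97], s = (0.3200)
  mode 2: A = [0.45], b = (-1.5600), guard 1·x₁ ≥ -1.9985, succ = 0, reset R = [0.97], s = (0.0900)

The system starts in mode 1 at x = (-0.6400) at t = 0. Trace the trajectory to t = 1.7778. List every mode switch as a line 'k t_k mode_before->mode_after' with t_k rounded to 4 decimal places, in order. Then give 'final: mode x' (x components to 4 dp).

1 0.6211 1->0
final: 0 1.0466

Mode 1: guard c·x = -0.1199 hit at Δt = 0.6211 (t = 0.6211), x⁻ = (-0.1199) → reset → x⁺ = (0.2037), jump to mode 0
Mode 0: flow for 1.1567 to horizon, guard not reached → x = (1.0466)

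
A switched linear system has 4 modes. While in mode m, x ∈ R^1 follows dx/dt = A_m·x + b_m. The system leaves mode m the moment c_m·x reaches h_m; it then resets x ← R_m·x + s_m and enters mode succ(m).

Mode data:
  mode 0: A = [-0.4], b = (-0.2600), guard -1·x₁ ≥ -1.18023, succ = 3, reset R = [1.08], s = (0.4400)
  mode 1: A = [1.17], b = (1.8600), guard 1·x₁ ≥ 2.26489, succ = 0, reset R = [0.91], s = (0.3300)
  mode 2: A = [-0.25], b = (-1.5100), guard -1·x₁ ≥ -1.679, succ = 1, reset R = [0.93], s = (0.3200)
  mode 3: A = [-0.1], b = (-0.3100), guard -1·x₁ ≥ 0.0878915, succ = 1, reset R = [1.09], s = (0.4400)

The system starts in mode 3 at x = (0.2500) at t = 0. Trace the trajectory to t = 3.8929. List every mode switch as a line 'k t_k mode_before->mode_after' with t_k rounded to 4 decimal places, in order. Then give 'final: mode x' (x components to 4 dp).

Mode 3: guard c·x = 0.0879 hit at Δt = 1.0632 (t = 1.0632), x⁻ = (-0.0879) → reset → x⁺ = (0.3442), jump to mode 1
Mode 1: guard c·x = 2.2649 hit at Δt = 0.5895 (t = 1.6527), x⁻ = (2.2649) → reset → x⁺ = (2.3910), jump to mode 0
Mode 0: guard c·x = -1.1802 hit at Δt = 1.2694 (t = 2.9221), x⁻ = (1.1802) → reset → x⁺ = (1.7146), jump to mode 3
Mode 3: flow for 0.9708 to horizon, guard not reached → x = (1.2692)

1 1.0632 3->1
2 1.6527 1->0
3 2.9221 0->3
final: 3 1.2692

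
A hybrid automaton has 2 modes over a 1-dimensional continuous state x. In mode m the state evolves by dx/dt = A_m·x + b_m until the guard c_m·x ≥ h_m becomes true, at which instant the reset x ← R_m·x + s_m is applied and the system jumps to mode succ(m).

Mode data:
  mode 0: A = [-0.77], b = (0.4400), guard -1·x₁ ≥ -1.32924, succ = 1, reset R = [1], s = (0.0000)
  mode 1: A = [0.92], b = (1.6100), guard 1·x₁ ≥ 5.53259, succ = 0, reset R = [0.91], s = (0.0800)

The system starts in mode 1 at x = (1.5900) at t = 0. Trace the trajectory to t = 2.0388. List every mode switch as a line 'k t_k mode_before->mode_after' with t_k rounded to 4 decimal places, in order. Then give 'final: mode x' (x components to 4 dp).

1 0.8473 1->0
final: 0 2.3866

Mode 1: guard c·x = 5.5326 hit at Δt = 0.8473 (t = 0.8473), x⁻ = (5.5326) → reset → x⁺ = (5.1147), jump to mode 0
Mode 0: flow for 1.1915 to horizon, guard not reached → x = (2.3866)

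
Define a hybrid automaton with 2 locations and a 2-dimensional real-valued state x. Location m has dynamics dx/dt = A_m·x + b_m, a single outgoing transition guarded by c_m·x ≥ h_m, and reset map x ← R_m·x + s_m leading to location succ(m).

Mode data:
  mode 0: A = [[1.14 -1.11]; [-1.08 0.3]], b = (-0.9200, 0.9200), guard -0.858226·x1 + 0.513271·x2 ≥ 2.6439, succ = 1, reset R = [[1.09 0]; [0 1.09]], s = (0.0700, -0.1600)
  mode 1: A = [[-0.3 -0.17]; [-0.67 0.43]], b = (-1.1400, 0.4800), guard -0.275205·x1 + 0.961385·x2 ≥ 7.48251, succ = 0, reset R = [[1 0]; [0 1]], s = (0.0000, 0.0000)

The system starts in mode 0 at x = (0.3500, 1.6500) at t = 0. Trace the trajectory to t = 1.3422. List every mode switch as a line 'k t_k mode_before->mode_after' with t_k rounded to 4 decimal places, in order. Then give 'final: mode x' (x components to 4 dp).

1 0.4977 0->1
final: 1 -2.5918 5.7996

Mode 0: guard c·x = 2.6439 hit at Δt = 0.4977 (t = 0.4977), x⁻ = (-1.4946, 2.6520) → reset → x⁺ = (-1.5591, 2.7307), jump to mode 1
Mode 1: flow for 0.8445 to horizon, guard not reached → x = (-2.5918, 5.7996)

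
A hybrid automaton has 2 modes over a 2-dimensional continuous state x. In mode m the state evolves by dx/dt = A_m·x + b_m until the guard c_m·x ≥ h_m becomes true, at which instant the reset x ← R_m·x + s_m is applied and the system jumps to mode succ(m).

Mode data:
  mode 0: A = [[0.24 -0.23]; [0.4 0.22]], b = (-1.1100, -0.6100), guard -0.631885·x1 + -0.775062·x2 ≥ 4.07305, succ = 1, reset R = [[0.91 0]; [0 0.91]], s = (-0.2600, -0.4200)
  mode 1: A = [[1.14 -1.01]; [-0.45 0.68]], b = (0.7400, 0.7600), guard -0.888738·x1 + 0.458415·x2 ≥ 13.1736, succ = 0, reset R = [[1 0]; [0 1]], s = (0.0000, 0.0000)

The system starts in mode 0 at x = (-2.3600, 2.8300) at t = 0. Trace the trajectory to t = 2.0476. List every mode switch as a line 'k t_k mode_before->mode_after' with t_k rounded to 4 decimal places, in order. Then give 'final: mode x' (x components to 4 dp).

Mode 0: guard c·x = 4.0731 hit at Δt = 1.5411 (t = 1.5411), x⁻ = (-6.2131, -0.1898) → reset → x⁺ = (-5.9139, -0.5927), jump to mode 1
Mode 1: flow for 0.5065 to horizon, guard not reached → x = (-10.2367, 1.7049)

1 1.5411 0->1
final: 1 -10.2367 1.7049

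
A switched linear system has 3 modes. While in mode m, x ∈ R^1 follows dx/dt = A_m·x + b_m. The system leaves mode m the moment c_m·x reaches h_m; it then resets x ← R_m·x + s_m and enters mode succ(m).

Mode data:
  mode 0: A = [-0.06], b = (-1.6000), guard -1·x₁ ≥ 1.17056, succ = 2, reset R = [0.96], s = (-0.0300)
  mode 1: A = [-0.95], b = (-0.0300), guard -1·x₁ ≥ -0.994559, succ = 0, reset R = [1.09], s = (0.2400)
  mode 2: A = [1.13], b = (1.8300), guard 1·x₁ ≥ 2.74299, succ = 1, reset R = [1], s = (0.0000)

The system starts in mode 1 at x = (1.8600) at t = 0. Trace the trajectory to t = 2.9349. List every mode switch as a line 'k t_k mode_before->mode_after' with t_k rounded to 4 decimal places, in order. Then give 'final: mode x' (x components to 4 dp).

1 0.6438 1->0
2 2.1996 0->2
final: 2 -0.5504

Mode 1: guard c·x = -0.9946 hit at Δt = 0.6438 (t = 0.6438), x⁻ = (0.9946) → reset → x⁺ = (1.3241), jump to mode 0
Mode 0: guard c·x = 1.1706 hit at Δt = 1.5558 (t = 2.1996), x⁻ = (-1.1706) → reset → x⁺ = (-1.1537), jump to mode 2
Mode 2: flow for 0.7353 to horizon, guard not reached → x = (-0.5504)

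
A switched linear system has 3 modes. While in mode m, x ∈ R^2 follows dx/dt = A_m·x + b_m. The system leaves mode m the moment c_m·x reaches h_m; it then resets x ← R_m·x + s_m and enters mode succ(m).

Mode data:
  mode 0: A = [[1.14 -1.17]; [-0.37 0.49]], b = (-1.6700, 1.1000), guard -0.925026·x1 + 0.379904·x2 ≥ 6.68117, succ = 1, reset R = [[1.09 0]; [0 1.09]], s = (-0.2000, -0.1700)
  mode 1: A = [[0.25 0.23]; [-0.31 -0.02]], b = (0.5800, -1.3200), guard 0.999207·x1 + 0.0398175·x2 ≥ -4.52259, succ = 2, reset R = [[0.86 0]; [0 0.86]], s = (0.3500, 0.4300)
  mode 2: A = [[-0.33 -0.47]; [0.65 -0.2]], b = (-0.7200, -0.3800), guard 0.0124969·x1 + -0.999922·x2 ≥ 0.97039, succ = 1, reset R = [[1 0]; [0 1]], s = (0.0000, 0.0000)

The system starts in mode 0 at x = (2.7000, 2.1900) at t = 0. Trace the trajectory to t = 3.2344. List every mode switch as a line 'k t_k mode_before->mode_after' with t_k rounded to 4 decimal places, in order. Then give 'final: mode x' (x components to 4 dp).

1 1.3693 0->1
2 2.2067 1->2
final: 2 -4.8287 1.7556

Mode 0: guard c·x = 6.6812 hit at Δt = 1.3693 (t = 1.3693), x⁻ = (-4.7899, 5.9235) → reset → x⁺ = (-5.4210, 6.2866), jump to mode 1
Mode 1: guard c·x = -4.5226 hit at Δt = 0.8374 (t = 2.2067), x⁻ = (-4.7813, 6.4024) → reset → x⁺ = (-3.7619, 5.9361), jump to mode 2
Mode 2: flow for 1.0277 to horizon, guard not reached → x = (-4.8287, 1.7556)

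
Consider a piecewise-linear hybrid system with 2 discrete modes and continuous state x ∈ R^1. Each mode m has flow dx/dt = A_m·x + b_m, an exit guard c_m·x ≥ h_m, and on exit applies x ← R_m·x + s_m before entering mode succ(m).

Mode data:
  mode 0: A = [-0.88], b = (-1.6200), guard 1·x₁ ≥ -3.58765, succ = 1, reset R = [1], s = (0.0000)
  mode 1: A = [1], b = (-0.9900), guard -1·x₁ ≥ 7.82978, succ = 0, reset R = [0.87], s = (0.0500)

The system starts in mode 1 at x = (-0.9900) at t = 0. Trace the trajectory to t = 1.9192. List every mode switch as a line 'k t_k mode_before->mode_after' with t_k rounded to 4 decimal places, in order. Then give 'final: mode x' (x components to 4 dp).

1 1.4939 1->0
final: 0 -5.2255

Mode 1: guard c·x = 7.8298 hit at Δt = 1.4939 (t = 1.4939), x⁻ = (-7.8298) → reset → x⁺ = (-6.7619), jump to mode 0
Mode 0: flow for 0.4253 to horizon, guard not reached → x = (-5.2255)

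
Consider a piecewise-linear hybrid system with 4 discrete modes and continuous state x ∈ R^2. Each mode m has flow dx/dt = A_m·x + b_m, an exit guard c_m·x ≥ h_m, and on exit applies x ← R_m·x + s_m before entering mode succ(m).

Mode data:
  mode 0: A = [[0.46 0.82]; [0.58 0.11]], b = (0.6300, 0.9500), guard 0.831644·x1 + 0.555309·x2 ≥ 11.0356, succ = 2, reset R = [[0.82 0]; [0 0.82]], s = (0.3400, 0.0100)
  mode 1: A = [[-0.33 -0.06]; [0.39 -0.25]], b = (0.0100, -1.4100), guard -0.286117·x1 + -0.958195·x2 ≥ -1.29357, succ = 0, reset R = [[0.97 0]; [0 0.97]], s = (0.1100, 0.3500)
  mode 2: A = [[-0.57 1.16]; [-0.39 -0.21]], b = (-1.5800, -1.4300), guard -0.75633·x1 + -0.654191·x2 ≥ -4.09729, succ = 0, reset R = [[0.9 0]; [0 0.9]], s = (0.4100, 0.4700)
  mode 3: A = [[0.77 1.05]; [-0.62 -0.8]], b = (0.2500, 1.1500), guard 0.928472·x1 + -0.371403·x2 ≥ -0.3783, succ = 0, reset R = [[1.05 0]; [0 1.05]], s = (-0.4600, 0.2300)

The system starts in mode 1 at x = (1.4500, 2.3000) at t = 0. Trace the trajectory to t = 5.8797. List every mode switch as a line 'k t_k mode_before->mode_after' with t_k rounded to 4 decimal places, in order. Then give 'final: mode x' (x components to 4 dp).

1 0.9213 1->0
2 2.3792 0->2
3 3.4842 2->0
4 4.2836 0->2
5 5.1807 2->0
final: 0 9.1769 4.1402

Mode 1: guard c·x = -1.2936 hit at Δt = 0.9213 (t = 0.9213), x⁻ = (0.9999, 1.0514) → reset → x⁺ = (1.0799, 1.3699), jump to mode 0
Mode 0: guard c·x = 11.0356 hit at Δt = 1.4579 (t = 2.3792), x⁻ = (8.7983, 6.6964) → reset → x⁺ = (7.5546, 5.5011), jump to mode 2
Mode 2: guard c·x = -4.0973 hit at Δt = 1.1050 (t = 3.4842), x⁻ = (5.0888, 0.3798) → reset → x⁺ = (4.9899, 0.8119), jump to mode 0
Mode 0: guard c·x = 11.0356 hit at Δt = 0.7994 (t = 4.2836), x⁻ = (9.8764, 5.0818) → reset → x⁺ = (8.4386, 4.1771), jump to mode 2
Mode 2: guard c·x = -4.0973 hit at Δt = 0.8971 (t = 5.1807), x⁻ = (5.3934, 0.0276) → reset → x⁺ = (5.2641, 0.4949), jump to mode 0
Mode 0: flow for 0.6990 to horizon, guard not reached → x = (9.1769, 4.1402)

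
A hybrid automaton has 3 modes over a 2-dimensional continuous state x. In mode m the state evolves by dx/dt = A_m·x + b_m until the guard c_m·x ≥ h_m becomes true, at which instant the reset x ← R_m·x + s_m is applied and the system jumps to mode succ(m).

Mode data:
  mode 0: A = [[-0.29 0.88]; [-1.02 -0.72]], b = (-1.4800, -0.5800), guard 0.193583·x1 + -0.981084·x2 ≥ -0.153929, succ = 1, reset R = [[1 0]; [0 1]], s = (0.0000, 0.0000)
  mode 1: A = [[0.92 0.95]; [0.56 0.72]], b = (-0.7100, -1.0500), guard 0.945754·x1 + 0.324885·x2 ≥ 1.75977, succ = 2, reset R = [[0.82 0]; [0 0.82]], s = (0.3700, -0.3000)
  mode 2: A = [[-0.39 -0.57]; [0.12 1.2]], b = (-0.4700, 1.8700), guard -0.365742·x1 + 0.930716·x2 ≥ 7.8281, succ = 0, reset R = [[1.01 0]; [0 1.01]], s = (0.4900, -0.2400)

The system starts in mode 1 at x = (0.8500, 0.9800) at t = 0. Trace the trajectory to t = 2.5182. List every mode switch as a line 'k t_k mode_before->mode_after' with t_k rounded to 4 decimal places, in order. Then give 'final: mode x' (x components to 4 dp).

Mode 1: guard c·x = 1.7598 hit at Δt = 0.4699 (t = 0.4699), x⁻ = (1.4703, 1.1365) → reset → x⁺ = (1.5756, 0.6320), jump to mode 2
Mode 2: guard c·x = 7.8281 hit at Δt = 1.1939 (t = 1.6638), x⁻ = (-1.4759, 7.8309) → reset → x⁺ = (-1.0007, 7.6692), jump to mode 0
Mode 0: flow for 0.8544 to horizon, guard not reached → x = (1.6518, 3.2604)

1 0.4699 1->2
2 1.6638 2->0
final: 0 1.6518 3.2604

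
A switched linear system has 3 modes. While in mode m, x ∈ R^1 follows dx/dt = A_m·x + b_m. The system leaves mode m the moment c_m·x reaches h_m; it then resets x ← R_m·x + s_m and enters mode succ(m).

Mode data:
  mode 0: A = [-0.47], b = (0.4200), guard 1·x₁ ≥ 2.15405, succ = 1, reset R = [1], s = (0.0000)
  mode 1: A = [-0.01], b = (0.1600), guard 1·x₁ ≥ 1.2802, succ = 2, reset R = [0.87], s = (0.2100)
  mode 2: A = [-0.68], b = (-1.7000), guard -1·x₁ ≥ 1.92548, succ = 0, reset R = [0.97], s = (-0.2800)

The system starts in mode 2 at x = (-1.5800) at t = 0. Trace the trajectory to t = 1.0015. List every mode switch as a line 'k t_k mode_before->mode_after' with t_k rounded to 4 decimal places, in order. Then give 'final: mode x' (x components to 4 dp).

1 0.6924 2->0
final: 0 -1.7365

Mode 2: guard c·x = 1.9255 hit at Δt = 0.6924 (t = 0.6924), x⁻ = (-1.9255) → reset → x⁺ = (-2.1477), jump to mode 0
Mode 0: flow for 0.3091 to horizon, guard not reached → x = (-1.7365)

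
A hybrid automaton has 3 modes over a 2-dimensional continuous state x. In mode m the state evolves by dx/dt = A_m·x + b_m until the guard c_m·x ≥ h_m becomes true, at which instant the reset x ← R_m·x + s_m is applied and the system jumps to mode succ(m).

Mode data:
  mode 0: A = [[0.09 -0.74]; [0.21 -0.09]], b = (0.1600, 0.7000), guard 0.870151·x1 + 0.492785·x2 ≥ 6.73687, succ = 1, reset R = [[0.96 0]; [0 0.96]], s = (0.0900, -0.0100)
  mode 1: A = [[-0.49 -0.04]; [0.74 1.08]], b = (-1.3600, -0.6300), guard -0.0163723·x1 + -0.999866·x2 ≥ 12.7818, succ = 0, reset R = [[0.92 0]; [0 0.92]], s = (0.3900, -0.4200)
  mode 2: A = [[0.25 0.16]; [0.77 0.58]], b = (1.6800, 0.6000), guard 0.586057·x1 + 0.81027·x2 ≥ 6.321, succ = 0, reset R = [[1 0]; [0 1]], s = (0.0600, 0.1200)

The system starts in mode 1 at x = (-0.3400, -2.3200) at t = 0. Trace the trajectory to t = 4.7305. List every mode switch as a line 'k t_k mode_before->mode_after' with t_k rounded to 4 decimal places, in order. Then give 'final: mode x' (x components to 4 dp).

Mode 1: guard c·x = 12.7818 hit at Δt = 1.2939 (t = 1.2939), x⁻ = (-1.2217, -12.7635) → reset → x⁺ = (-0.7340, -12.1624), jump to mode 0
Mode 0: guard c·x = 6.7369 hit at Δt = 1.5528 (t = 2.8467), x⁻ = (12.1034, -7.7009) → reset → x⁺ = (11.7093, -7.4029), jump to mode 1
Mode 1: guard c·x = 12.7818 hit at Δt = 1.2605 (t = 4.1072), x⁻ = (5.3859, -12.8717) → reset → x⁺ = (5.3450, -12.2620), jump to mode 0
Mode 0: flow for 0.6233 to horizon, guard not reached → x = (11.0934, -10.1119)

1 1.2939 1->0
2 2.8467 0->1
3 4.1072 1->0
final: 0 11.0934 -10.1119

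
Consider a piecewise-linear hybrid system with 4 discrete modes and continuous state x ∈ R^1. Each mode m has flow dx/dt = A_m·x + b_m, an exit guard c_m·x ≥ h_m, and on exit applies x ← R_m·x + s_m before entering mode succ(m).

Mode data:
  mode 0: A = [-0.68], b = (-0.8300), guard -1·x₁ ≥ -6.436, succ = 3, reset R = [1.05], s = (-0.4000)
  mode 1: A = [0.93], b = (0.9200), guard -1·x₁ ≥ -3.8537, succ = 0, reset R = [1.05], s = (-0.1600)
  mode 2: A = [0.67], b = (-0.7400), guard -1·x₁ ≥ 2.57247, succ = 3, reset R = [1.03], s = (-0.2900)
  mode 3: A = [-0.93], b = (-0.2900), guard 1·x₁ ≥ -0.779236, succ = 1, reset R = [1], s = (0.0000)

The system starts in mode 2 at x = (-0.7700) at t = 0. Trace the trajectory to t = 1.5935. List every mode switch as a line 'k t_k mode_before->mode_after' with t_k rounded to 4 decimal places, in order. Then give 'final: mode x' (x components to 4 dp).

Mode 2: guard c·x = 2.5725 hit at Δt = 1.0056 (t = 1.0056), x⁻ = (-2.5725) → reset → x⁺ = (-2.9396), jump to mode 3
Mode 3: flow for 0.5879 to horizon, guard not reached → x = (-1.8329)

1 1.0056 2->3
final: 3 -1.8329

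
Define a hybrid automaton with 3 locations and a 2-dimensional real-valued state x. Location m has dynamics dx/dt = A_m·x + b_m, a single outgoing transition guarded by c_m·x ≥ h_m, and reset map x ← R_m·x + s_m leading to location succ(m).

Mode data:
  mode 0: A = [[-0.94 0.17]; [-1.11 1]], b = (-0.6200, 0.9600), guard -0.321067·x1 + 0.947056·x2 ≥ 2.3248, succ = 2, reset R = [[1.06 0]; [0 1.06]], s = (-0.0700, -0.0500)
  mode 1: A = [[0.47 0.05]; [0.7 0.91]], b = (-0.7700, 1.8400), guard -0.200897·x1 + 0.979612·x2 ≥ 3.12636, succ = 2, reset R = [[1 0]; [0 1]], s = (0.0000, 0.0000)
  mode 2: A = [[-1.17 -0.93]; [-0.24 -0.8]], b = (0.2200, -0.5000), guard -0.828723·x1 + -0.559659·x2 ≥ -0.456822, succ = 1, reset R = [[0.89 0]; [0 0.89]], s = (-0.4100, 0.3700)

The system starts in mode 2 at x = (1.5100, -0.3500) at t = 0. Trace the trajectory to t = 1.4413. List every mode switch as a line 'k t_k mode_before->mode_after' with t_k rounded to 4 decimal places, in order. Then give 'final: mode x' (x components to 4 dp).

Mode 2: guard c·x = -0.4568 hit at Δt = 0.7637 (t = 0.7637), x⁻ = (0.9803, -0.6354) → reset → x⁺ = (0.4625, -0.1955), jump to mode 1
Mode 1: flow for 0.6776 to horizon, guard not reached → x = (0.0438, 1.5459)

1 0.7637 2->1
final: 1 0.0438 1.5459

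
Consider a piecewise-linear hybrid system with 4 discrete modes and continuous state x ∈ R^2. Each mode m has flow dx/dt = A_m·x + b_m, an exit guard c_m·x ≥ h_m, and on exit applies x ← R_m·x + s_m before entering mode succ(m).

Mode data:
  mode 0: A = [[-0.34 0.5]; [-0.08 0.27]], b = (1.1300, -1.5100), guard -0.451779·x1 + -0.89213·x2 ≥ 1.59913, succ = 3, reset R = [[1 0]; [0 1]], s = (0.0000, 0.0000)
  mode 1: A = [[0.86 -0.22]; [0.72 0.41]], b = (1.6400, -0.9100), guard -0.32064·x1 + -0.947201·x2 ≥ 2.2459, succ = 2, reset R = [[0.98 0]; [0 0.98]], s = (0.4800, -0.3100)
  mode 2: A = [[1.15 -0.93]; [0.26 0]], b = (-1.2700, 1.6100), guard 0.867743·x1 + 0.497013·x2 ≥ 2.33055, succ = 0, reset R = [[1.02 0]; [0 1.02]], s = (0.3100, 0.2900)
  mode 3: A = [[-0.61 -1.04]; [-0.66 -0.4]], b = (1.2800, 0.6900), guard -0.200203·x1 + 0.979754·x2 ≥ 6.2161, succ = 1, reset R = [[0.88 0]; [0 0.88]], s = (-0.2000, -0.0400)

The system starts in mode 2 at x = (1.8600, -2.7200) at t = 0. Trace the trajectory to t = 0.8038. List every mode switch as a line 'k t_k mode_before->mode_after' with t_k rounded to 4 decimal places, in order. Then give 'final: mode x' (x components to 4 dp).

1 0.4561 2->0
final: 0 3.6471 -2.2089

Mode 2: guard c·x = 2.3306 hit at Δt = 0.4561 (t = 0.4561), x⁻ = (3.6391, -1.6644) → reset → x⁺ = (4.0219, -1.4077), jump to mode 0
Mode 0: flow for 0.3477 to horizon, guard not reached → x = (3.6471, -2.2089)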